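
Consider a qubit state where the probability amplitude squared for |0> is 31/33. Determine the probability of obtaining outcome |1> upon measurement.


|alpha|^2 = 31/33 = 0.9394
|beta|^2 = 1 - 31/33 = 2/33 = 0.0606
P(|1>) = |beta|^2 = 0.0606

0.0606


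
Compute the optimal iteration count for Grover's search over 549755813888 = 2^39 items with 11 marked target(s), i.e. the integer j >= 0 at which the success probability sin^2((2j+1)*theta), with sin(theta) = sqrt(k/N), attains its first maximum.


After j Grover iterations the success probability is P(j) = sin^2((2j+1)*theta), where sin(theta) = sqrt(k/N).
N = 2^39 = 549755813888, k = 11
sin(theta) = sqrt(k/N) = 4.473129043e-06
theta = arcsin(sqrt(k/N)) = 4.473129043e-06 rad
P(j) reaches its first maximum when (2j+1)*theta is as close as possible to pi/2, i.e. j = round(pi/(4*theta) - 1/2).
pi/(4*theta) - 1/2 = 175580.8784
(For comparison, the common estimate pi/4 * sqrt(N/k) = 175581.3784; the exact maximiser is used here.)
Optimal iterations = 175581

175581


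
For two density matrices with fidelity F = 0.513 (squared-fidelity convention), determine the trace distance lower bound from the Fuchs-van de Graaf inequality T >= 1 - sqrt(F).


Fuchs-van de Graaf (squared-fidelity convention): 1 - sqrt(F) <= T <= sqrt(1 - F).
Lower bound: T >= 1 - sqrt(F)
sqrt(F) = sqrt(0.513) = 0.7162
T >= 1 - 0.7162
T >= 0.2838

0.2838


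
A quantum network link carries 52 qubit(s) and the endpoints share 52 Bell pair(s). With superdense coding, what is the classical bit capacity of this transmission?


Superdense coding allows 2 classical bits per shared entangled pair.
52 pair(s) -> 2 * 52 = 104 classical bits

104


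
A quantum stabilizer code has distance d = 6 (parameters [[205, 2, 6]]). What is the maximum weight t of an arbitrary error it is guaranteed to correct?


Code parameters: [[205, 2, 6]], distance d = 6.
Number of correctable errors = floor((d-1)/2)
= floor((6 - 1)/2)
= floor(5/2)
= 2

2


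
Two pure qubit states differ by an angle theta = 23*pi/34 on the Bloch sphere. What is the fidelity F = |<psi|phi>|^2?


For states separated by angle theta on Bloch sphere:
F = cos^2(theta/2)
theta = 23*pi/34 = 2.1252
theta/2 = 1.0626
cos(theta/2) = 0.4866
F = 0.2368

0.2368


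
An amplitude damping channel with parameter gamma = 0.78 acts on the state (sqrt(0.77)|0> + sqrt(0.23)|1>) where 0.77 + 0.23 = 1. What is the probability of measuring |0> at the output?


For amplitude damping with parameter gamma on state sqrt(a)|0> + sqrt(b)|1>:
alpha^2 = 0.77, beta^2 = 0.23
P(|0>) = alpha^2 + gamma * beta^2
= 0.77 + 0.78 * 0.23
= 0.77 + 0.1794
= 0.9494

0.9494


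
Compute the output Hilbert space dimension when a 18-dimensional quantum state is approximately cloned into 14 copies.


Output space = H^(tensor 14) where dim(H) = 18
dim = 18^14
= 324 (after 2 factors)
= 5832 (after 3 factors)
= 104976 (after 4 factors)
= 1889568 (after 5 factors)
= 34012224 (after 6 factors)
= 612220032 (after 7 factors)
= 11019960576 (after 8 factors)
= 198359290368 (after 9 factors)
= 3570467226624 (after 10 factors)
= 64268410079232 (after 11 factors)
= 1156831381426176 (after 12 factors)
= 20822964865671168 (after 13 factors)
= 374813367582081024 (after 14 factors)
= 374813367582081024

374813367582081024


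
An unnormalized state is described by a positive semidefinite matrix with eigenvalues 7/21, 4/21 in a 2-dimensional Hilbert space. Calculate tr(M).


tr(M) = sum of eigenvalues
= 7/21 + 4/21
= 11/21
= 0.5238

0.5238


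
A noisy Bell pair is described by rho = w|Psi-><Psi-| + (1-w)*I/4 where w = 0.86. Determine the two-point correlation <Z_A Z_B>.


|Psi-> = (|01> - |10>)/sqrt(2)
For the pure Bell state, <Z_A Z_B> = -1 (Bell-state Pauli correlator).
The maximally-mixed part I/4 has tr(I/4 * P tensor P) = 0 for any traceless Pauli P.
So <Z_A Z_B>_rho = w * (-1) + (1 - w) * 0
= 0.86 * (-1)
= -0.8600

-0.8600


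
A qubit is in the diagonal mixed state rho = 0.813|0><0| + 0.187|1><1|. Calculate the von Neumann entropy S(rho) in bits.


S = -p*log2(p) - (1-p)*log2(1-p)
p = 0.8130, 1-p = 0.1870
= -0.8130 * log2(0.8130) - 0.1870 * log2(0.1870)
= -(-0.2428) - (-0.4523)
= 0.6952

0.6952


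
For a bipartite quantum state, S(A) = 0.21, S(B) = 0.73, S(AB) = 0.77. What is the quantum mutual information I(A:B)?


I(A:B) = S(A) + S(B) - S(AB)
= 0.21 + 0.73 - 0.77
= 0.1700

0.1700


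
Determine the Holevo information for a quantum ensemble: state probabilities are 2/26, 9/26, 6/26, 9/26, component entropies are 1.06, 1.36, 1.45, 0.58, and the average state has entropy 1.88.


chi = S(rho) - sum_i p_i * S(rho_i)
Weighted entropy = 2/26 * 1.06 + 9/26 * 1.36 + 6/26 * 1.45 + 9/26 * 0.58
= 1.0877
chi = 1.88 - 1.0877
= 0.7923

0.7923


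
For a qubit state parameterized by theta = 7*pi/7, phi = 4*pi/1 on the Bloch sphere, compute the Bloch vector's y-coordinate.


theta = 3.1416, phi = 12.5664
r_y = sin(theta)*sin(phi) = 0.0000 * 0.0000
r_y = 0.0000

0.0000


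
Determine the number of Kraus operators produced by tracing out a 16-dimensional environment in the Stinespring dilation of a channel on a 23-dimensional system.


Tracing out the environment in an orthonormal basis {|i>_E} gives Kraus operators K_i = <i|_E U |0>_E.
Number of Kraus operators = dim(H_env) = d_env
= 16

16


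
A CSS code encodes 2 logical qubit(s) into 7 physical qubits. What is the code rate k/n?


Code rate R = k/n
= 2/7
= 0.2857

0.2857


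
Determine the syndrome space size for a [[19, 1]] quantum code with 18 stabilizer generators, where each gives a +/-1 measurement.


Each stabilizer generator gives a binary (+1 or -1) measurement outcome.
With 18 independent generators:
Total syndromes = 2^18
= 262144

262144


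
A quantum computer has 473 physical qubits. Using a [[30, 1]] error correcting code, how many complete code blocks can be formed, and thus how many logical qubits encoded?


Each code block uses 30 physical qubits for 1 logical qubit(s).
Number of complete blocks = floor(473 / 30) = 15
Logical qubits = 15 * 1
= 15

15


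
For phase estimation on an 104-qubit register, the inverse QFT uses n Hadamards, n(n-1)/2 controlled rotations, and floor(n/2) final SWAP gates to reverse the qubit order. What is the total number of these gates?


Hadamard gates: 104
Controlled rotations: n*(n-1)/2 = 104*103/2 = 5356
SWAP gates: floor(n/2) = floor(104/2) = 52
Total = 104 + 5356 + 52
= 5512

5512


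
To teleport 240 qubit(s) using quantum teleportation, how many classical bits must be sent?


Quantum teleportation requires 2 classical bits per qubit teleported.
240 qubit(s) -> 2 * 240 = 480 classical bits

480


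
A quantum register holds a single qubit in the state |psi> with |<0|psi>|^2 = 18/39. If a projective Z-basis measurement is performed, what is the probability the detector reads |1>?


|alpha|^2 = 18/39 = 0.4615
|beta|^2 = 1 - 18/39 = 21/39 = 0.5385
P(|1>) = |beta|^2 = 0.5385

0.5385


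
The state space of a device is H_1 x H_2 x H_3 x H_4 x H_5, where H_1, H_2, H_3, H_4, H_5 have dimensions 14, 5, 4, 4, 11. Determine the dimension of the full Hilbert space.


dim(H_1 x H_2 x H_3 x H_4 x H_5) = 14 * 5 * 4 * 4 * 11
= 70 * 4 * 4 * 11
= 280 * 4 * 11
= 1120 * 11
= 12320

12320


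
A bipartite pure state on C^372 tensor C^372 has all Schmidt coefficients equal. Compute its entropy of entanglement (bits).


For a maximally entangled state in d x d:
S = log2(d) = log2(372)
= 8.5392

8.5392


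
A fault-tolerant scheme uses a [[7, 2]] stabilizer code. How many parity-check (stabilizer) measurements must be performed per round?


For an [[n,k]] stabilizer code:
Number of stabilizer generators = n - k
= 7 - 2
= 5

5


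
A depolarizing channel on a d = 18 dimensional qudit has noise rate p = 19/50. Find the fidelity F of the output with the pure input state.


F = (1-p) + p/d
= (1 - 0.3800) + 0.3800/18
= 0.6200 + 0.0211
= 0.6411

0.6411


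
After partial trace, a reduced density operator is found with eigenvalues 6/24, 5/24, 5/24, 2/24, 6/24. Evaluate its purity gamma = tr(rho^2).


tr(rho^2) = sum of eigenvalues squared
= (6/24)^2 + (5/24)^2 + (5/24)^2 + (2/24)^2 + (6/24)^2
= (36 + 25 + 25 + 4 + 36) / 576
= 126/576
= 0.2188

0.2188


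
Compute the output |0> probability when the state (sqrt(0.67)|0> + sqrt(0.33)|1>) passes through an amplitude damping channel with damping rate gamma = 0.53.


For amplitude damping with parameter gamma on state sqrt(a)|0> + sqrt(b)|1>:
alpha^2 = 0.67, beta^2 = 0.33
P(|0>) = alpha^2 + gamma * beta^2
= 0.67 + 0.53 * 0.33
= 0.67 + 0.1749
= 0.8449

0.8449


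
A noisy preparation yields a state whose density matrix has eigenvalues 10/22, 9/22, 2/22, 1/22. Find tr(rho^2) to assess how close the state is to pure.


tr(rho^2) = sum of eigenvalues squared
= (10/22)^2 + (9/22)^2 + (2/22)^2 + (1/22)^2
= (100 + 81 + 4 + 1) / 484
= 186/484
= 0.3843

0.3843


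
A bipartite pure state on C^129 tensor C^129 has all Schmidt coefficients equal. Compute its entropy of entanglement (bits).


For a maximally entangled state in d x d:
S = log2(d) = log2(129)
= 7.0112

7.0112


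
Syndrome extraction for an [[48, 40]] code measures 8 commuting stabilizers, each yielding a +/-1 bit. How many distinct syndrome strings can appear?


Each stabilizer generator gives a binary (+1 or -1) measurement outcome.
With 8 independent generators:
Total syndromes = 2^8
= 256

256


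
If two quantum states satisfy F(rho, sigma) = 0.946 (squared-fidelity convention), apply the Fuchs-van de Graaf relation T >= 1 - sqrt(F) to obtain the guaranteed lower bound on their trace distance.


Fuchs-van de Graaf (squared-fidelity convention): 1 - sqrt(F) <= T <= sqrt(1 - F).
Lower bound: T >= 1 - sqrt(F)
sqrt(F) = sqrt(0.946) = 0.9726
T >= 1 - 0.9726
T >= 0.0274

0.0274


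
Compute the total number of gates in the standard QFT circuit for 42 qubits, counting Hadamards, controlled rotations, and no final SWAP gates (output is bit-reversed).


Hadamard gates: 42
Controlled rotations: n*(n-1)/2 = 42*41/2 = 861
SWAP gates: 0 (omitted)
Total = 42 + 861
= 903

903


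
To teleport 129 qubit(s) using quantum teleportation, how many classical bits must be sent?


Quantum teleportation requires 2 classical bits per qubit teleported.
129 qubit(s) -> 2 * 129 = 258 classical bits

258


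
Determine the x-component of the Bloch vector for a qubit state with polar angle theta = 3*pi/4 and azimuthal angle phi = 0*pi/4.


theta = 2.3562, phi = 0.0000
r_x = sin(theta)*cos(phi) = 0.7071 * 1.0000
r_x = 0.7071

0.7071


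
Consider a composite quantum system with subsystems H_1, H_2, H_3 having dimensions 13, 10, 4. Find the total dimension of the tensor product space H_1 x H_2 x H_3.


dim(H_1 x H_2 x H_3) = 13 * 10 * 4
= 130 * 4
= 520

520


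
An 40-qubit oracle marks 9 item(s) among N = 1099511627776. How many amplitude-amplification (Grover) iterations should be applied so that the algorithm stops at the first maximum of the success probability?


After j Grover iterations the success probability is P(j) = sin^2((2j+1)*theta), where sin(theta) = sqrt(k/N).
N = 2^40 = 1099511627776, k = 9
sin(theta) = sqrt(k/N) = 2.861022949e-06
theta = arcsin(sqrt(k/N)) = 2.861022949e-06 rad
P(j) reaches its first maximum when (2j+1)*theta is as close as possible to pi/2, i.e. j = round(pi/(4*theta) - 1/2).
pi/(4*theta) - 1/2 = 274516.0549
(For comparison, the common estimate pi/4 * sqrt(N/k) = 274516.5549; the exact maximiser is used here.)
Optimal iterations = 274516

274516


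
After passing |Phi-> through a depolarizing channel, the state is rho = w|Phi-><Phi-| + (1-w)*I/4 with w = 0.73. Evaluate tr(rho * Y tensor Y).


|Phi-> = (|00> - |11>)/sqrt(2)
For the pure Bell state, <Y_A Y_B> = +1 (Bell-state Pauli correlator).
The maximally-mixed part I/4 has tr(I/4 * P tensor P) = 0 for any traceless Pauli P.
So <Y_A Y_B>_rho = w * (+1) + (1 - w) * 0
= 0.73 * (+1)
= 0.7300

0.7300


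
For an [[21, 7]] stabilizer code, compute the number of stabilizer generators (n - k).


For an [[n,k]] stabilizer code:
Number of stabilizer generators = n - k
= 21 - 7
= 14

14


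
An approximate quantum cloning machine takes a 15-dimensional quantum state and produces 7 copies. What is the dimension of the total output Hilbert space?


Output space = H^(tensor 7) where dim(H) = 15
dim = 15^7
= 225 (after 2 factors)
= 3375 (after 3 factors)
= 50625 (after 4 factors)
= 759375 (after 5 factors)
= 11390625 (after 6 factors)
= 170859375 (after 7 factors)
= 170859375

170859375


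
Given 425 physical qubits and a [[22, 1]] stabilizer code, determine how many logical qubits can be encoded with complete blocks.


Each code block uses 22 physical qubits for 1 logical qubit(s).
Number of complete blocks = floor(425 / 22) = 19
Logical qubits = 19 * 1
= 19

19


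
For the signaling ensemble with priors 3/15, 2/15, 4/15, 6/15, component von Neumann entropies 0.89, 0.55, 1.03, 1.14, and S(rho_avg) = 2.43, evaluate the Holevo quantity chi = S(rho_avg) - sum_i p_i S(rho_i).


chi = S(rho) - sum_i p_i * S(rho_i)
Weighted entropy = 3/15 * 0.89 + 2/15 * 0.55 + 4/15 * 1.03 + 6/15 * 1.14
= 0.9820
chi = 2.43 - 0.9820
= 1.4480

1.4480


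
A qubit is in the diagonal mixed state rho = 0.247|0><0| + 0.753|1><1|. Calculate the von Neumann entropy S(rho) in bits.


S = -p*log2(p) - (1-p)*log2(1-p)
p = 0.2470, 1-p = 0.7530
= -0.2470 * log2(0.2470) - 0.7530 * log2(0.7530)
= -(-0.4983) - (-0.3082)
= 0.8065

0.8065


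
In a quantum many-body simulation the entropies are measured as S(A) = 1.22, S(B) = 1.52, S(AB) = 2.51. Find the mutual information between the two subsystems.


I(A:B) = S(A) + S(B) - S(AB)
= 1.22 + 1.52 - 2.51
= 0.2300

0.2300


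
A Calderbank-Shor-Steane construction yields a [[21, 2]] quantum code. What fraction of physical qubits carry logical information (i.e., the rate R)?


Code rate R = k/n
= 2/21
= 0.0952

0.0952


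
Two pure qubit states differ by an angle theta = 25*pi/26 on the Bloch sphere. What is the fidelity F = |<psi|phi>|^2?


For states separated by angle theta on Bloch sphere:
F = cos^2(theta/2)
theta = 25*pi/26 = 3.0208
theta/2 = 1.5104
cos(theta/2) = 0.0604
F = 0.0036

0.0036


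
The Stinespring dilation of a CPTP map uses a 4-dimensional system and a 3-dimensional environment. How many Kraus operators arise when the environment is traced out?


Tracing out the environment in an orthonormal basis {|i>_E} gives Kraus operators K_i = <i|_E U |0>_E.
Number of Kraus operators = dim(H_env) = d_env
= 3

3


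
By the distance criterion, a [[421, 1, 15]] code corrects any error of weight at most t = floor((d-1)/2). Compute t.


Code parameters: [[421, 1, 15]], distance d = 15.
Number of correctable errors = floor((d-1)/2)
= floor((15 - 1)/2)
= floor(14/2)
= 7

7


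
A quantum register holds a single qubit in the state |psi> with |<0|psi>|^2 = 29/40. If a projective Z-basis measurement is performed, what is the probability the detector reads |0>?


|alpha|^2 = 29/40 = 0.7250
|beta|^2 = 1 - 29/40 = 11/40 = 0.2750
P(|0>) = |alpha|^2 = 0.7250

0.7250


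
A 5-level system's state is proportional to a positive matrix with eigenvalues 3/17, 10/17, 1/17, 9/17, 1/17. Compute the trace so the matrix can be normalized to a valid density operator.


tr(M) = sum of eigenvalues
= 3/17 + 10/17 + 1/17 + 9/17 + 1/17
= 24/17
= 1.4118

1.4118


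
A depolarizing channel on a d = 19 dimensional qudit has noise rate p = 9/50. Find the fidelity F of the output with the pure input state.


F = (1-p) + p/d
= (1 - 0.1800) + 0.1800/19
= 0.8200 + 0.0095
= 0.8295

0.8295


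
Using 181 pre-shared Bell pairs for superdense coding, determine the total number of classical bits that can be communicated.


Superdense coding allows 2 classical bits per shared entangled pair.
181 pair(s) -> 2 * 181 = 362 classical bits

362


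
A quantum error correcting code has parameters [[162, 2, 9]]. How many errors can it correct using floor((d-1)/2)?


Code parameters: [[162, 2, 9]], distance d = 9.
Number of correctable errors = floor((d-1)/2)
= floor((9 - 1)/2)
= floor(8/2)
= 4

4


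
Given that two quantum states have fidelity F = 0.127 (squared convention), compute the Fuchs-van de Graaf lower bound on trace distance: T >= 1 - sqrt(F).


Fuchs-van de Graaf (squared-fidelity convention): 1 - sqrt(F) <= T <= sqrt(1 - F).
Lower bound: T >= 1 - sqrt(F)
sqrt(F) = sqrt(0.127) = 0.3564
T >= 1 - 0.3564
T >= 0.6436

0.6436


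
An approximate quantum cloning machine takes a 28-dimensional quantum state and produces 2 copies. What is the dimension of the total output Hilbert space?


Output space = H^(tensor 2) where dim(H) = 28
dim = 28^2
= 784

784


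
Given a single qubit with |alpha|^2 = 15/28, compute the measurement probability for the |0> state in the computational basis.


|alpha|^2 = 15/28 = 0.5357
|beta|^2 = 1 - 15/28 = 13/28 = 0.4643
P(|0>) = |alpha|^2 = 0.5357

0.5357


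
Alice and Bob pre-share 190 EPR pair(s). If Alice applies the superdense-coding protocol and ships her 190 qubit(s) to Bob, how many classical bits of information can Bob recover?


Superdense coding allows 2 classical bits per shared entangled pair.
190 pair(s) -> 2 * 190 = 380 classical bits

380


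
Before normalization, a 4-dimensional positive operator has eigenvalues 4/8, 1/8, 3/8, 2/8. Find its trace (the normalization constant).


tr(M) = sum of eigenvalues
= 4/8 + 1/8 + 3/8 + 2/8
= 10/8
= 1.2500

1.2500


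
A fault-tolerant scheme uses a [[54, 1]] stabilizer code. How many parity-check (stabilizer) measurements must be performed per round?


For an [[n,k]] stabilizer code:
Number of stabilizer generators = n - k
= 54 - 1
= 53

53


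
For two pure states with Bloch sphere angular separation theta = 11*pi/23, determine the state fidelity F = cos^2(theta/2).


For states separated by angle theta on Bloch sphere:
F = cos^2(theta/2)
theta = 11*pi/23 = 1.5025
theta/2 = 0.7513
cos(theta/2) = 0.7308
F = 0.5341

0.5341


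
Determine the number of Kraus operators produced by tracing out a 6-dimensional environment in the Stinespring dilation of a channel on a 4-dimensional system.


Tracing out the environment in an orthonormal basis {|i>_E} gives Kraus operators K_i = <i|_E U |0>_E.
Number of Kraus operators = dim(H_env) = d_env
= 6

6


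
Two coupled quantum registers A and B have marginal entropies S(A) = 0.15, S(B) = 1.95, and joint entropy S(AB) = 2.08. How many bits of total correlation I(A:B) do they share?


I(A:B) = S(A) + S(B) - S(AB)
= 0.15 + 1.95 - 2.08
= 0.0200

0.0200


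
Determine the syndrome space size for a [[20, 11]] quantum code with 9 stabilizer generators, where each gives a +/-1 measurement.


Each stabilizer generator gives a binary (+1 or -1) measurement outcome.
With 9 independent generators:
Total syndromes = 2^9
= 512

512


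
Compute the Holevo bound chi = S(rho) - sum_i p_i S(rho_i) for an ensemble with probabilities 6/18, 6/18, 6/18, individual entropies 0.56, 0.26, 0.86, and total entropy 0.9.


chi = S(rho) - sum_i p_i * S(rho_i)
Weighted entropy = 6/18 * 0.56 + 6/18 * 0.26 + 6/18 * 0.86
= 0.5600
chi = 0.9 - 0.5600
= 0.3400

0.3400


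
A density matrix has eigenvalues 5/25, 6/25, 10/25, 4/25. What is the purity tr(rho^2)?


tr(rho^2) = sum of eigenvalues squared
= (5/25)^2 + (6/25)^2 + (10/25)^2 + (4/25)^2
= (25 + 36 + 100 + 16) / 625
= 177/625
= 0.2832

0.2832


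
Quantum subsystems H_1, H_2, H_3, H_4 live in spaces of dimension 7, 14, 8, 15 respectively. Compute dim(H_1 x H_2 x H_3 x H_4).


dim(H_1 x H_2 x H_3 x H_4) = 7 * 14 * 8 * 15
= 98 * 8 * 15
= 784 * 15
= 11760

11760


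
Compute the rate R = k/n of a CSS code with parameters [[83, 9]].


Code rate R = k/n
= 9/83
= 0.1084

0.1084


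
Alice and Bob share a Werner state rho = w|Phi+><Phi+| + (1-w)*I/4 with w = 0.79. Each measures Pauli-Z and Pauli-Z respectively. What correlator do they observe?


|Phi+> = (|00> + |11>)/sqrt(2)
For the pure Bell state, <Z_A Z_B> = +1 (Bell-state Pauli correlator).
The maximally-mixed part I/4 has tr(I/4 * P tensor P) = 0 for any traceless Pauli P.
So <Z_A Z_B>_rho = w * (+1) + (1 - w) * 0
= 0.79 * (+1)
= 0.7900

0.7900


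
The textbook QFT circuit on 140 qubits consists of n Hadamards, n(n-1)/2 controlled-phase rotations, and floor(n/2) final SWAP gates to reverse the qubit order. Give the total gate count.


Hadamard gates: 140
Controlled rotations: n*(n-1)/2 = 140*139/2 = 9730
SWAP gates: floor(n/2) = floor(140/2) = 70
Total = 140 + 9730 + 70
= 9940

9940


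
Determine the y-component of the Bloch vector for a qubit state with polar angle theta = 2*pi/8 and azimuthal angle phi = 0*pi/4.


theta = 0.7854, phi = 0.0000
r_y = sin(theta)*sin(phi) = 0.7071 * 0.0000
r_y = 0.0000

0.0000


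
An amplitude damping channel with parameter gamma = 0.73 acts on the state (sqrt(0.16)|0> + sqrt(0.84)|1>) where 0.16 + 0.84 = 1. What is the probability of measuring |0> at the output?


For amplitude damping with parameter gamma on state sqrt(a)|0> + sqrt(b)|1>:
alpha^2 = 0.16, beta^2 = 0.84
P(|0>) = alpha^2 + gamma * beta^2
= 0.16 + 0.73 * 0.84
= 0.16 + 0.6132
= 0.7732

0.7732


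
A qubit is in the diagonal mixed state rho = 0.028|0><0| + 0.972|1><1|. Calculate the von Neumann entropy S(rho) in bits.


S = -p*log2(p) - (1-p)*log2(1-p)
p = 0.0280, 1-p = 0.9720
= -0.0280 * log2(0.0280) - 0.9720 * log2(0.9720)
= -(-0.1444) - (-0.0398)
= 0.1843

0.1843


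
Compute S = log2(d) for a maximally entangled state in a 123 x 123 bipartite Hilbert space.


For a maximally entangled state in d x d:
S = log2(d) = log2(123)
= 6.9425

6.9425


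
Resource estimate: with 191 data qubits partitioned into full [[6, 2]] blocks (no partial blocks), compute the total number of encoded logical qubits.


Each code block uses 6 physical qubits for 2 logical qubit(s).
Number of complete blocks = floor(191 / 6) = 31
Logical qubits = 31 * 2
= 62

62


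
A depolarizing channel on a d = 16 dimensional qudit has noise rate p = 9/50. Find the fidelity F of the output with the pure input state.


F = (1-p) + p/d
= (1 - 0.1800) + 0.1800/16
= 0.8200 + 0.0112
= 0.8313

0.8313


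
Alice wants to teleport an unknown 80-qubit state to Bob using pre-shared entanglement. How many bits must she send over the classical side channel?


Quantum teleportation requires 2 classical bits per qubit teleported.
80 qubit(s) -> 2 * 80 = 160 classical bits

160


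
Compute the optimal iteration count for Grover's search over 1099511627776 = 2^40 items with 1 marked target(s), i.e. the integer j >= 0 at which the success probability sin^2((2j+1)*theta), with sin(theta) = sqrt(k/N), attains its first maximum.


After j Grover iterations the success probability is P(j) = sin^2((2j+1)*theta), where sin(theta) = sqrt(k/N).
N = 2^40 = 1099511627776, k = 1
sin(theta) = sqrt(k/N) = 9.536743164e-07
theta = arcsin(sqrt(k/N)) = 9.536743164e-07 rad
P(j) reaches its first maximum when (2j+1)*theta is as close as possible to pi/2, i.e. j = round(pi/(4*theta) - 1/2).
pi/(4*theta) - 1/2 = 823549.1646
(For comparison, the common estimate pi/4 * sqrt(N/k) = 823549.6646; the exact maximiser is used here.)
Optimal iterations = 823549

823549


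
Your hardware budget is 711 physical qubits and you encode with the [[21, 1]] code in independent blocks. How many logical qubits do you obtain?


Each code block uses 21 physical qubits for 1 logical qubit(s).
Number of complete blocks = floor(711 / 21) = 33
Logical qubits = 33 * 1
= 33

33


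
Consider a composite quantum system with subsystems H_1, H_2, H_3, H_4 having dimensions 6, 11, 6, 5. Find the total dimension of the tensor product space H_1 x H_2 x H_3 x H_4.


dim(H_1 x H_2 x H_3 x H_4) = 6 * 11 * 6 * 5
= 66 * 6 * 5
= 396 * 5
= 1980

1980


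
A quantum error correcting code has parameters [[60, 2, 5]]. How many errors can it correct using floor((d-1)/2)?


Code parameters: [[60, 2, 5]], distance d = 5.
Number of correctable errors = floor((d-1)/2)
= floor((5 - 1)/2)
= floor(4/2)
= 2

2


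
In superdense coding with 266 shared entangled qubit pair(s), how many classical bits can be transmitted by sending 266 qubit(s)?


Superdense coding allows 2 classical bits per shared entangled pair.
266 pair(s) -> 2 * 266 = 532 classical bits

532


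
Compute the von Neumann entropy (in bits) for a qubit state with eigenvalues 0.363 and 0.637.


S = -p*log2(p) - (1-p)*log2(1-p)
p = 0.3630, 1-p = 0.6370
= -0.3630 * log2(0.3630) - 0.6370 * log2(0.6370)
= -(-0.5307) - (-0.4145)
= 0.9451

0.9451


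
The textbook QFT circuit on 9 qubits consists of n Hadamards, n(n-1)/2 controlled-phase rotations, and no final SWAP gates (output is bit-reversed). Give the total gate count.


Hadamard gates: 9
Controlled rotations: n*(n-1)/2 = 9*8/2 = 36
SWAP gates: 0 (omitted)
Total = 9 + 36
= 45

45


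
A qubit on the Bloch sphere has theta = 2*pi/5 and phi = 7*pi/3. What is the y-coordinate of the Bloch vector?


theta = 1.2566, phi = 7.3304
r_y = sin(theta)*sin(phi) = 0.9511 * 0.8660
r_y = 0.8236

0.8236


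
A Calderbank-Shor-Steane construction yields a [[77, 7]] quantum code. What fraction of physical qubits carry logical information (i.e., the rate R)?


Code rate R = k/n
= 7/77
= 0.0909

0.0909


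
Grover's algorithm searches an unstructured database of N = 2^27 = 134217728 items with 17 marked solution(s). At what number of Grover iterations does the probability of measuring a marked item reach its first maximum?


After j Grover iterations the success probability is P(j) = sin^2((2j+1)*theta), where sin(theta) = sqrt(k/N).
N = 2^27 = 134217728, k = 17
sin(theta) = sqrt(k/N) = 0.00035589306
theta = arcsin(sqrt(k/N)) = 0.0003558930675 rad
P(j) reaches its first maximum when (2j+1)*theta is as close as possible to pi/2, i.e. j = round(pi/(4*theta) - 1/2).
pi/(4*theta) - 1/2 = 2206.3375
(For comparison, the common estimate pi/4 * sqrt(N/k) = 2206.8375; the exact maximiser is used here.)
Optimal iterations = 2206

2206


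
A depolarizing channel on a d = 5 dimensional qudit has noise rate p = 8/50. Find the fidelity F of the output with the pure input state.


F = (1-p) + p/d
= (1 - 0.1600) + 0.1600/5
= 0.8400 + 0.0320
= 0.8720

0.8720


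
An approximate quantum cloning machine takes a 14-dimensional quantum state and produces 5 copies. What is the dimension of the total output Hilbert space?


Output space = H^(tensor 5) where dim(H) = 14
dim = 14^5
= 196 (after 2 factors)
= 2744 (after 3 factors)
= 38416 (after 4 factors)
= 537824 (after 5 factors)
= 537824

537824


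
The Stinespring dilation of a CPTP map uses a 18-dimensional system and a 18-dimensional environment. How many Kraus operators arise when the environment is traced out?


Tracing out the environment in an orthonormal basis {|i>_E} gives Kraus operators K_i = <i|_E U |0>_E.
Number of Kraus operators = dim(H_env) = d_env
= 18

18


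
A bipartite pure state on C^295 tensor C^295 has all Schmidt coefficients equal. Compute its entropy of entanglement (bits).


For a maximally entangled state in d x d:
S = log2(d) = log2(295)
= 8.2046

8.2046


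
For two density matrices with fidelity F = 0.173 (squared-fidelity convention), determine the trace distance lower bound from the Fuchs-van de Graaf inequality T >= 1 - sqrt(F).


Fuchs-van de Graaf (squared-fidelity convention): 1 - sqrt(F) <= T <= sqrt(1 - F).
Lower bound: T >= 1 - sqrt(F)
sqrt(F) = sqrt(0.173) = 0.4159
T >= 1 - 0.4159
T >= 0.5841

0.5841


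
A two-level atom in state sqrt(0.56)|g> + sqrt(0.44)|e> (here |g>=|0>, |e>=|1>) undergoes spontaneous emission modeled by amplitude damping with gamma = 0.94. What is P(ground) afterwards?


For amplitude damping with parameter gamma on state sqrt(a)|0> + sqrt(b)|1>:
alpha^2 = 0.56, beta^2 = 0.44
P(|0>) = alpha^2 + gamma * beta^2
= 0.56 + 0.94 * 0.44
= 0.56 + 0.4136
= 0.9736

0.9736


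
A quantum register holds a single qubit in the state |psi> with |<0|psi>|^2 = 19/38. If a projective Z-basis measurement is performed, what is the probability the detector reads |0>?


|alpha|^2 = 19/38 = 0.5000
|beta|^2 = 1 - 19/38 = 19/38 = 0.5000
P(|0>) = |alpha|^2 = 0.5000

0.5000


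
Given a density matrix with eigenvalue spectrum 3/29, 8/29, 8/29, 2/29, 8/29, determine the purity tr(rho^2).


tr(rho^2) = sum of eigenvalues squared
= (3/29)^2 + (8/29)^2 + (8/29)^2 + (2/29)^2 + (8/29)^2
= (9 + 64 + 64 + 4 + 64) / 841
= 205/841
= 0.2438

0.2438


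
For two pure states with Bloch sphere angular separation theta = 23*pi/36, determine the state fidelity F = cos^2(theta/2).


For states separated by angle theta on Bloch sphere:
F = cos^2(theta/2)
theta = 23*pi/36 = 2.0071
theta/2 = 1.0036
cos(theta/2) = 0.5373
F = 0.2887

0.2887


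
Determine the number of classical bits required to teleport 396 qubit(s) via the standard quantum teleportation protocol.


Quantum teleportation requires 2 classical bits per qubit teleported.
396 qubit(s) -> 2 * 396 = 792 classical bits

792


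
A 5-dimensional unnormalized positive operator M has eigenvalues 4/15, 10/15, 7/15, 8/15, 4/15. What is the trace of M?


tr(M) = sum of eigenvalues
= 4/15 + 10/15 + 7/15 + 8/15 + 4/15
= 33/15
= 2.2000

2.2000


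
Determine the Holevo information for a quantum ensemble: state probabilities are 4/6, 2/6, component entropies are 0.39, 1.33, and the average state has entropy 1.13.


chi = S(rho) - sum_i p_i * S(rho_i)
Weighted entropy = 4/6 * 0.39 + 2/6 * 1.33
= 0.7033
chi = 1.13 - 0.7033
= 0.4267

0.4267


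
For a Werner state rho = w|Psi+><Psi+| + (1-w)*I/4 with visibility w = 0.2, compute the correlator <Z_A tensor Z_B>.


|Psi+> = (|01> + |10>)/sqrt(2)
For the pure Bell state, <Z_A Z_B> = -1 (Bell-state Pauli correlator).
The maximally-mixed part I/4 has tr(I/4 * P tensor P) = 0 for any traceless Pauli P.
So <Z_A Z_B>_rho = w * (-1) + (1 - w) * 0
= 0.2 * (-1)
= -0.2000

-0.2000


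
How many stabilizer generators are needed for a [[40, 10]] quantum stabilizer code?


For an [[n,k]] stabilizer code:
Number of stabilizer generators = n - k
= 40 - 10
= 30

30


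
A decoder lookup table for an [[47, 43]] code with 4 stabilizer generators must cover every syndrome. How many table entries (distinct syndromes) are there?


Each stabilizer generator gives a binary (+1 or -1) measurement outcome.
With 4 independent generators:
Total syndromes = 2^4
= 16

16


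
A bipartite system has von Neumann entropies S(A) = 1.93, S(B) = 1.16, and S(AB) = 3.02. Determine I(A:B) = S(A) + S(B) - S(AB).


I(A:B) = S(A) + S(B) - S(AB)
= 1.93 + 1.16 - 3.02
= 0.0700

0.0700


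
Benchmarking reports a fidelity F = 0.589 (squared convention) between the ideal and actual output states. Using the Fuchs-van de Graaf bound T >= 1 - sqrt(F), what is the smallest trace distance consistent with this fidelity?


Fuchs-van de Graaf (squared-fidelity convention): 1 - sqrt(F) <= T <= sqrt(1 - F).
Lower bound: T >= 1 - sqrt(F)
sqrt(F) = sqrt(0.589) = 0.7675
T >= 1 - 0.7675
T >= 0.2325

0.2325


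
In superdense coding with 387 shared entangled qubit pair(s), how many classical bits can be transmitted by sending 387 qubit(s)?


Superdense coding allows 2 classical bits per shared entangled pair.
387 pair(s) -> 2 * 387 = 774 classical bits

774


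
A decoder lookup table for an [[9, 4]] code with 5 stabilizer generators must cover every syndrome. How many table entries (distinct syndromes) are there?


Each stabilizer generator gives a binary (+1 or -1) measurement outcome.
With 5 independent generators:
Total syndromes = 2^5
= 32

32


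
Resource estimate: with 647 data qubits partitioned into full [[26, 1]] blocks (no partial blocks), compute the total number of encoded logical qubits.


Each code block uses 26 physical qubits for 1 logical qubit(s).
Number of complete blocks = floor(647 / 26) = 24
Logical qubits = 24 * 1
= 24

24


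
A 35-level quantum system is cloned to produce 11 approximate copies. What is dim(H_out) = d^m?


Output space = H^(tensor 11) where dim(H) = 35
dim = 35^11
= 1225 (after 2 factors)
= 42875 (after 3 factors)
= 1500625 (after 4 factors)
= 52521875 (after 5 factors)
= 1838265625 (after 6 factors)
= 64339296875 (after 7 factors)
= 2251875390625 (after 8 factors)
= 78815638671875 (after 9 factors)
= 2758547353515625 (after 10 factors)
= 96549157373046875 (after 11 factors)
= 96549157373046875

96549157373046875


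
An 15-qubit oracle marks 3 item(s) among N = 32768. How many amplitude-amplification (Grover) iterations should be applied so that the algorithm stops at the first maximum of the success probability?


After j Grover iterations the success probability is P(j) = sin^2((2j+1)*theta), where sin(theta) = sqrt(k/N).
N = 2^15 = 32768, k = 3
sin(theta) = sqrt(k/N) = 0.009568319308
theta = arcsin(sqrt(k/N)) = 0.009568465315 rad
P(j) reaches its first maximum when (2j+1)*theta is as close as possible to pi/2, i.e. j = round(pi/(4*theta) - 1/2).
pi/(4*theta) - 1/2 = 81.5819
(For comparison, the common estimate pi/4 * sqrt(N/k) = 82.0832; the exact maximiser is used here.)
Optimal iterations = 82

82


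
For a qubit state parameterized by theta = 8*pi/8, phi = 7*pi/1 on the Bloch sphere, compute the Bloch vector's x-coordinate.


theta = 3.1416, phi = 21.9911
r_x = sin(theta)*cos(phi) = 0.0000 * -1.0000
r_x = 0.0000

0.0000


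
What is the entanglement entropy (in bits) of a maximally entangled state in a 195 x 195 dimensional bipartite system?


For a maximally entangled state in d x d:
S = log2(d) = log2(195)
= 7.6073

7.6073


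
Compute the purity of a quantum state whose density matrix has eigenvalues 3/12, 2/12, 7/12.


tr(rho^2) = sum of eigenvalues squared
= (3/12)^2 + (2/12)^2 + (7/12)^2
= (9 + 4 + 49) / 144
= 62/144
= 0.4306

0.4306


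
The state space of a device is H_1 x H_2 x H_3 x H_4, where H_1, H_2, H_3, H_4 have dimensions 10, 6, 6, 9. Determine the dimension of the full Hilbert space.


dim(H_1 x H_2 x H_3 x H_4) = 10 * 6 * 6 * 9
= 60 * 6 * 9
= 360 * 9
= 3240

3240


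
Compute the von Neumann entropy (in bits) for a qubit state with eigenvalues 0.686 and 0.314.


S = -p*log2(p) - (1-p)*log2(1-p)
p = 0.6860, 1-p = 0.3140
= -0.6860 * log2(0.6860) - 0.3140 * log2(0.3140)
= -(-0.3730) - (-0.5247)
= 0.8977

0.8977


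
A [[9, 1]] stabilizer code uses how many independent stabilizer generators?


For an [[n,k]] stabilizer code:
Number of stabilizer generators = n - k
= 9 - 1
= 8

8


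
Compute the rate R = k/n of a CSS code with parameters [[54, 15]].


Code rate R = k/n
= 15/54
= 0.2778

0.2778


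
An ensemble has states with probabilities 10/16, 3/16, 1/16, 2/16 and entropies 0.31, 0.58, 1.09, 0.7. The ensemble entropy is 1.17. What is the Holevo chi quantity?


chi = S(rho) - sum_i p_i * S(rho_i)
Weighted entropy = 10/16 * 0.31 + 3/16 * 0.58 + 1/16 * 1.09 + 2/16 * 0.7
= 0.4581
chi = 1.17 - 0.4581
= 0.7119

0.7119


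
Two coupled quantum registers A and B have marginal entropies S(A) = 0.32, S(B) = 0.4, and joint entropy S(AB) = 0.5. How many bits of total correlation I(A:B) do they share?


I(A:B) = S(A) + S(B) - S(AB)
= 0.32 + 0.4 - 0.5
= 0.2200

0.2200


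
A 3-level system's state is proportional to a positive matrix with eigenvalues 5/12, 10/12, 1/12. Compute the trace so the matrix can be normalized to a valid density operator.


tr(M) = sum of eigenvalues
= 5/12 + 10/12 + 1/12
= 16/12
= 1.3333

1.3333


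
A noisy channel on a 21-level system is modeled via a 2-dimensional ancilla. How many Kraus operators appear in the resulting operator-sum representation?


Tracing out the environment in an orthonormal basis {|i>_E} gives Kraus operators K_i = <i|_E U |0>_E.
Number of Kraus operators = dim(H_env) = d_env
= 2

2


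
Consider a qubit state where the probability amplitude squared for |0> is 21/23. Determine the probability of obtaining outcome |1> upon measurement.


|alpha|^2 = 21/23 = 0.9130
|beta|^2 = 1 - 21/23 = 2/23 = 0.0870
P(|1>) = |beta|^2 = 0.0870

0.0870


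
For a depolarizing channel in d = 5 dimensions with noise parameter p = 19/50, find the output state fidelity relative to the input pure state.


F = (1-p) + p/d
= (1 - 0.3800) + 0.3800/5
= 0.6200 + 0.0760
= 0.6960

0.6960


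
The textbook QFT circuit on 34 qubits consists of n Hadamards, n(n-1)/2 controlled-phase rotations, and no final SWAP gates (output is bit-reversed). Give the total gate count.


Hadamard gates: 34
Controlled rotations: n*(n-1)/2 = 34*33/2 = 561
SWAP gates: 0 (omitted)
Total = 34 + 561
= 595

595


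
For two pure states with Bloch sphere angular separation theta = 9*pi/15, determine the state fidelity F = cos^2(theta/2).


For states separated by angle theta on Bloch sphere:
F = cos^2(theta/2)
theta = 9*pi/15 = 1.8850
theta/2 = 0.9425
cos(theta/2) = 0.5878
F = 0.3455

0.3455


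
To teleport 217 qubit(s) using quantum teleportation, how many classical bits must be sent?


Quantum teleportation requires 2 classical bits per qubit teleported.
217 qubit(s) -> 2 * 217 = 434 classical bits

434


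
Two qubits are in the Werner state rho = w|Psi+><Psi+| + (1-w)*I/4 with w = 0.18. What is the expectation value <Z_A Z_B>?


|Psi+> = (|01> + |10>)/sqrt(2)
For the pure Bell state, <Z_A Z_B> = -1 (Bell-state Pauli correlator).
The maximally-mixed part I/4 has tr(I/4 * P tensor P) = 0 for any traceless Pauli P.
So <Z_A Z_B>_rho = w * (-1) + (1 - w) * 0
= 0.18 * (-1)
= -0.1800

-0.1800


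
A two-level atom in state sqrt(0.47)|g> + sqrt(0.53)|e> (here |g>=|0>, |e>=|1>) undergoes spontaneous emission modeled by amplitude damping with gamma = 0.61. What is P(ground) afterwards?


For amplitude damping with parameter gamma on state sqrt(a)|0> + sqrt(b)|1>:
alpha^2 = 0.47, beta^2 = 0.53
P(|0>) = alpha^2 + gamma * beta^2
= 0.47 + 0.61 * 0.53
= 0.47 + 0.3233
= 0.7933

0.7933


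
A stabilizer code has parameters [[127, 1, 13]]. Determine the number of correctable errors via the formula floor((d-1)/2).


Code parameters: [[127, 1, 13]], distance d = 13.
Number of correctable errors = floor((d-1)/2)
= floor((13 - 1)/2)
= floor(12/2)
= 6

6


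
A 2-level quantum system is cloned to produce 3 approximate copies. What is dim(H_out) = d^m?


Output space = H^(tensor 3) where dim(H) = 2
dim = 2^3
= 4 (after 2 factors)
= 8 (after 3 factors)
= 8

8


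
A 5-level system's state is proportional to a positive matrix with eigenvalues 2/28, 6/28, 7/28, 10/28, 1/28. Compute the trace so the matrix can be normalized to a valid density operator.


tr(M) = sum of eigenvalues
= 2/28 + 6/28 + 7/28 + 10/28 + 1/28
= 26/28
= 0.9286

0.9286


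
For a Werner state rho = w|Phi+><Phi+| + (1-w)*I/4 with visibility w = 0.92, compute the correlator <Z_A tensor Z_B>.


|Phi+> = (|00> + |11>)/sqrt(2)
For the pure Bell state, <Z_A Z_B> = +1 (Bell-state Pauli correlator).
The maximally-mixed part I/4 has tr(I/4 * P tensor P) = 0 for any traceless Pauli P.
So <Z_A Z_B>_rho = w * (+1) + (1 - w) * 0
= 0.92 * (+1)
= 0.9200

0.9200


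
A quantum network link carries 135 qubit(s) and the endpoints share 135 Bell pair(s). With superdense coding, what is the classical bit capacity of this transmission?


Superdense coding allows 2 classical bits per shared entangled pair.
135 pair(s) -> 2 * 135 = 270 classical bits

270


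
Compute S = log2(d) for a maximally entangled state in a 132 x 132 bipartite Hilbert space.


For a maximally entangled state in d x d:
S = log2(d) = log2(132)
= 7.0444

7.0444


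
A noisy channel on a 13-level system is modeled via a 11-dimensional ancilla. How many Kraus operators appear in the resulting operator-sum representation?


Tracing out the environment in an orthonormal basis {|i>_E} gives Kraus operators K_i = <i|_E U |0>_E.
Number of Kraus operators = dim(H_env) = d_env
= 11

11
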